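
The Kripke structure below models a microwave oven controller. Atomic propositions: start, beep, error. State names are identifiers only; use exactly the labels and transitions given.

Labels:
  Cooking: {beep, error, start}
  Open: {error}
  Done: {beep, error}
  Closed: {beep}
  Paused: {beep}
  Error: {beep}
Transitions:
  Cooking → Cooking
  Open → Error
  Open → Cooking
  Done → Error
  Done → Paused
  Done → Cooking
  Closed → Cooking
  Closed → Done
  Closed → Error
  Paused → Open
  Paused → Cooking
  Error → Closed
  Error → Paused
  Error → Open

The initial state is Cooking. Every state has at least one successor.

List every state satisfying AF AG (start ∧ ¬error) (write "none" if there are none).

none

States satisfying AG (start ∧ ¬error): ∅.
States satisfying AF AG (start ∧ ¬error): ∅.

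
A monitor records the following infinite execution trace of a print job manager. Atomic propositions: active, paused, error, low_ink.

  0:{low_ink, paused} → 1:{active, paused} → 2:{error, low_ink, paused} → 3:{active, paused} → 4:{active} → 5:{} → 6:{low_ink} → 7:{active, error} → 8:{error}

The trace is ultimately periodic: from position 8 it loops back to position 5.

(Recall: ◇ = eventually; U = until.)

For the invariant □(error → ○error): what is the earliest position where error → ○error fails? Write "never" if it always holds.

Check error → ○error at each position in order: 0 ✓, 1 ✓.
At position 2 the labels are {error, low_ink, paused} and the next position 3 has {active, paused}, so error → ○error is false there. This is the first violation.

2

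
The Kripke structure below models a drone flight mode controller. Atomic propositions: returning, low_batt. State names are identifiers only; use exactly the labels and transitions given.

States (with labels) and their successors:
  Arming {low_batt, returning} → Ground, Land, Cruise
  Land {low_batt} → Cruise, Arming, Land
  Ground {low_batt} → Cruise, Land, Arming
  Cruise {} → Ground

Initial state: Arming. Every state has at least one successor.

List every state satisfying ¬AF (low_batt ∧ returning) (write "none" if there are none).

{Land, Ground, Cruise}

States satisfying low_batt ∧ returning: {Arming}.
States satisfying AF (low_batt ∧ returning): {Arming}.
States satisfying ¬AF (low_batt ∧ returning): {Land, Ground, Cruise}.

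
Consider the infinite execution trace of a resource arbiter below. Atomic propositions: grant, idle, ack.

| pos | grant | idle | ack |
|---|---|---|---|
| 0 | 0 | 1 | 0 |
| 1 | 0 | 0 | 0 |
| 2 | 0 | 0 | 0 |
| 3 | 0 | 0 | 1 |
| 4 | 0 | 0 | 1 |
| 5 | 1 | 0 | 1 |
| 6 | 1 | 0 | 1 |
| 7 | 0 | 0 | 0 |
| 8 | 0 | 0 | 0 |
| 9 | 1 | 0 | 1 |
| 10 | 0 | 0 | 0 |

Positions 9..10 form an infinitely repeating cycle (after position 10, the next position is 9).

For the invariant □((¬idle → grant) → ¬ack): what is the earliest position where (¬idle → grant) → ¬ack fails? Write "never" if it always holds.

5

Check (¬idle → grant) → ¬ack at each position in order: 0 ✓, 1 ✓, 2 ✓, 3 ✓, 4 ✓.
At position 5 the labels are {ack, grant}, so (¬idle → grant) → ¬ack is false there. This is the first violation.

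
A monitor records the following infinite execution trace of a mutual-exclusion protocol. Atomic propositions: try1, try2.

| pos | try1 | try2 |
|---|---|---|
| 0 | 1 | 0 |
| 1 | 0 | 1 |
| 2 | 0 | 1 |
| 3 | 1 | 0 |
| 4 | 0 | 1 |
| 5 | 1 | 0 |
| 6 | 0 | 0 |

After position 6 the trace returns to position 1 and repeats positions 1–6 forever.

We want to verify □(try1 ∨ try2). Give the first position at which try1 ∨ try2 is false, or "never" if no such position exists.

Check try1 ∨ try2 at each position in order: 0 ✓, 1 ✓, 2 ✓, 3 ✓, 4 ✓, 5 ✓.
At position 6 the labels are {}, so try1 ∨ try2 is false there. This is the first violation.

6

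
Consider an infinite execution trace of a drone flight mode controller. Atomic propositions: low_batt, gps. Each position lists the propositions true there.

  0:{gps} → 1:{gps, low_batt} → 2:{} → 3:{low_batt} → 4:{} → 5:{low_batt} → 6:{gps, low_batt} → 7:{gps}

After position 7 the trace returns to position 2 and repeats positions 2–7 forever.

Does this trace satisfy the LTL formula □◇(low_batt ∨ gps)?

Yes

◇(low_batt ∨ gps) holds at every position 0..7, and those are all positions ever visited, so □◇(low_batt ∨ gps) holds.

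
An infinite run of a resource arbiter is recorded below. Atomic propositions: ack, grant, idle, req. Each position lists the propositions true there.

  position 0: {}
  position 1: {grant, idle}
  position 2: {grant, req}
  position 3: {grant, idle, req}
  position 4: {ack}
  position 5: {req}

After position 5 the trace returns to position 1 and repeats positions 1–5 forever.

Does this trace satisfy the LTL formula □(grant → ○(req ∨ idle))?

grant → ○(req ∨ idle) must hold at every position from 0 onward. It fails at position 3, so □(grant → ○(req ∨ idle)) is false.
Positions where grant holds: 1, 2, 3.
Check ○(req ∨ idle) at each: 1→ok, 2→ok, 3→fails.

Does not hold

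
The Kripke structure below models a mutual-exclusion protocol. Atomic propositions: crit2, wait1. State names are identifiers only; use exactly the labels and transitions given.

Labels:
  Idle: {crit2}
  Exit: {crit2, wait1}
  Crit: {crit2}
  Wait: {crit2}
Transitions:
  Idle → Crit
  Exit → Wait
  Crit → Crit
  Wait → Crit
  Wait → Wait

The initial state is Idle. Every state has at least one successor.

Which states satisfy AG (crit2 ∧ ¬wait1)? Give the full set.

{Idle, Crit, Wait}

States satisfying crit2 ∧ ¬wait1: {Idle, Crit, Wait}.
States satisfying AG (crit2 ∧ ¬wait1): {Idle, Crit, Wait}.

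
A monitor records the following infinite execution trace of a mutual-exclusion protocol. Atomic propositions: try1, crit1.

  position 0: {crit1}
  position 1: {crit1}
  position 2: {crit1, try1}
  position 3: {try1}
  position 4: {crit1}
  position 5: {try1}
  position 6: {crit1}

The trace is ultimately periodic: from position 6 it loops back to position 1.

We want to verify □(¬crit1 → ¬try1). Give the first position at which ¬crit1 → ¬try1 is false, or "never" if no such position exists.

Check ¬crit1 → ¬try1 at each position in order: 0 ✓, 1 ✓, 2 ✓.
At position 3 the labels are {try1}, so ¬crit1 → ¬try1 is false there. This is the first violation.

3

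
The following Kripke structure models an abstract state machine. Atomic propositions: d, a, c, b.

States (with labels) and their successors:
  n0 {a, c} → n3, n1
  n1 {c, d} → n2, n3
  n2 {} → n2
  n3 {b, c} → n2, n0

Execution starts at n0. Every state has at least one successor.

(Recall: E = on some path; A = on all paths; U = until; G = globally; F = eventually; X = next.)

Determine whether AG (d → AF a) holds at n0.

No

States satisfying d → AF a: {n0, n2, n3}.
States satisfying AG (d → AF a): {n2}.
n1 is reachable from n0 and violates d → AF a, so AG fails at n0.
n0 ∉ Sat(AG (d → AF a)).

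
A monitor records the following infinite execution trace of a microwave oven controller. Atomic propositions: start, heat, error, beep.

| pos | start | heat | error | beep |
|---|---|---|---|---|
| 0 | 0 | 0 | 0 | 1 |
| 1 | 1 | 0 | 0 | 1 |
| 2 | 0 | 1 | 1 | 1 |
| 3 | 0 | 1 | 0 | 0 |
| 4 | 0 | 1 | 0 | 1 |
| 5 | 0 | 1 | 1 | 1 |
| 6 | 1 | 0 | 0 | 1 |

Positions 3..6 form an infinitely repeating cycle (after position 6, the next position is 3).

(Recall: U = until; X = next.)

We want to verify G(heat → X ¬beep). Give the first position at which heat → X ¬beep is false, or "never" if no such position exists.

Check heat → X ¬beep at each position in order: 0 ✓, 1 ✓, 2 ✓.
At position 3 the labels are {heat} and the next position 4 has {beep, heat}, so heat → X ¬beep is false there. This is the first violation.

3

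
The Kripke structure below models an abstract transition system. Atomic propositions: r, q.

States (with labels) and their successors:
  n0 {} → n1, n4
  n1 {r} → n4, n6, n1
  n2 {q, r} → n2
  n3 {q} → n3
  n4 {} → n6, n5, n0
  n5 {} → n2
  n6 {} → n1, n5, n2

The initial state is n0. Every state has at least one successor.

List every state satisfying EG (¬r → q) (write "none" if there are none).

{n1, n2, n3}

States satisfying ¬r → q: {n1, n2, n3}.
States satisfying EG (¬r → q): {n1, n2, n3}.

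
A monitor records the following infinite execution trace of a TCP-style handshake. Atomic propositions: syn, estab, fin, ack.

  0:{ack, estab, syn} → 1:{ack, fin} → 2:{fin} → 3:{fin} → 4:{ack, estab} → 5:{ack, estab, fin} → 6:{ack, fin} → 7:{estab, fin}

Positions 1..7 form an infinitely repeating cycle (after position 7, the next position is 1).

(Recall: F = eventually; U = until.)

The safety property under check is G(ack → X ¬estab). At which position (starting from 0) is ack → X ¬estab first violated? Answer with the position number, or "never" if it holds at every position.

4

Check ack → X ¬estab at each position in order: 0 ✓, 1 ✓, 2 ✓, 3 ✓.
At position 4 the labels are {ack, estab} and the next position 5 has {ack, estab, fin}, so ack → X ¬estab is false there. This is the first violation.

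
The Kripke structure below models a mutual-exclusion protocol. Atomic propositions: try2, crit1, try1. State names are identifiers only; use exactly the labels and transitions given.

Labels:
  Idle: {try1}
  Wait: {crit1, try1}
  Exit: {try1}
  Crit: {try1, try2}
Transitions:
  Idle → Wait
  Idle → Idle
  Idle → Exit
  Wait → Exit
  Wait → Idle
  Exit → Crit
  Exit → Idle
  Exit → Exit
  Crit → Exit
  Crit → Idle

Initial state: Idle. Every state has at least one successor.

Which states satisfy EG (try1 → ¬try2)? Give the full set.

{Idle, Wait, Exit}

States satisfying try1 → ¬try2: {Idle, Wait, Exit}.
States satisfying EG (try1 → ¬try2): {Idle, Wait, Exit}.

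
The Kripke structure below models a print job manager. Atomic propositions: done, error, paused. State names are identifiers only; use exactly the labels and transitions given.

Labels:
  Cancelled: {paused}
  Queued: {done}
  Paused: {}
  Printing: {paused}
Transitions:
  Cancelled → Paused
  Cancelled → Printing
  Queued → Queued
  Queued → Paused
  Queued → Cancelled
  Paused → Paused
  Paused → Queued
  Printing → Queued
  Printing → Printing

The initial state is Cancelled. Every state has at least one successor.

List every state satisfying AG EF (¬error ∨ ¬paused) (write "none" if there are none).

States satisfying EF (¬error ∨ ¬paused): {Cancelled, Queued, Paused, Printing}.
States satisfying AG EF (¬error ∨ ¬paused): {Cancelled, Queued, Paused, Printing}.

{Cancelled, Queued, Paused, Printing}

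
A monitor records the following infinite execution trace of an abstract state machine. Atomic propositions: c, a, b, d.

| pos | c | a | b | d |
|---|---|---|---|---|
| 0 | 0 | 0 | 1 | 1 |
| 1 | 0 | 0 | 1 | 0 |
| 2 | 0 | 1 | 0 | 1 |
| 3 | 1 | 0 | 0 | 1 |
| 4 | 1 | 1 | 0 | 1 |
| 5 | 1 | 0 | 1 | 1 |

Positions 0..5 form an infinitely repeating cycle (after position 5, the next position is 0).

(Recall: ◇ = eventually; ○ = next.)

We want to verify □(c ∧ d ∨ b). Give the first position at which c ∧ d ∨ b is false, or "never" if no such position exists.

2

Check c ∧ d ∨ b at each position in order: 0 ✓, 1 ✓.
At position 2 the labels are {a, d}, so c ∧ d ∨ b is false there. This is the first violation.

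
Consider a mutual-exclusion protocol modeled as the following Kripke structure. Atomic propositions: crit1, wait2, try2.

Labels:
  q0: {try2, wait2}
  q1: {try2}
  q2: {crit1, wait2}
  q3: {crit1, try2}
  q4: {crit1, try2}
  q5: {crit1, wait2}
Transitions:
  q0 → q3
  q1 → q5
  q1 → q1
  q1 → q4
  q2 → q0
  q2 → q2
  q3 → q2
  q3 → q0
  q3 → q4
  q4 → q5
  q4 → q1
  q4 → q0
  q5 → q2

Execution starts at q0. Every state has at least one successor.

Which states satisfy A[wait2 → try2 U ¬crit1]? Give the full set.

{q0, q1}

States satisfying wait2 → try2: {q0, q1, q3, q4}.
States satisfying ¬crit1: {q0, q1}.
States satisfying A[wait2 → try2 U ¬crit1]: {q0, q1}.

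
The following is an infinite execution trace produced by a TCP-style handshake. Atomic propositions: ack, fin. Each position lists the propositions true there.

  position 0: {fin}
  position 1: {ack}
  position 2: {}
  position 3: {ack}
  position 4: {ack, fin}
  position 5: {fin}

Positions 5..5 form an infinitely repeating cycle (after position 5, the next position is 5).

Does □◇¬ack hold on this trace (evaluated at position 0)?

Satisfied

◇¬ack holds at every position 0..5, and those are all positions ever visited, so □◇¬ack holds.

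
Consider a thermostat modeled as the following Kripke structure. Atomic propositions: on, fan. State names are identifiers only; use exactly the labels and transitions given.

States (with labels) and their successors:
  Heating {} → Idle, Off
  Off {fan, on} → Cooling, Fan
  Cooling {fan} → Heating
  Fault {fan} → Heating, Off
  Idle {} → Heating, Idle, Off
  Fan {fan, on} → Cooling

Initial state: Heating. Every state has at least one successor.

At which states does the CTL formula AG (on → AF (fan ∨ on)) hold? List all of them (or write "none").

States satisfying on → AF (fan ∨ on): {Heating, Off, Cooling, Fault, Idle, Fan}.
States satisfying AG (on → AF (fan ∨ on)): {Heating, Off, Cooling, Fault, Idle, Fan}.

{Heating, Off, Cooling, Fault, Idle, Fan}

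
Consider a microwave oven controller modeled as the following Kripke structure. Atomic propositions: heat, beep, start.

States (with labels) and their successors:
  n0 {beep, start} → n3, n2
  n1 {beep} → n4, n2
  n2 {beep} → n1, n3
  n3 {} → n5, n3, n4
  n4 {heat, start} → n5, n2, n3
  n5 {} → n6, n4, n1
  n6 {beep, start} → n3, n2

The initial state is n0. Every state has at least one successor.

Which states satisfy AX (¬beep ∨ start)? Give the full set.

{n3}

States satisfying ¬beep ∨ start: {n0, n3, n4, n5, n6}.
States satisfying AX (¬beep ∨ start): {n3}.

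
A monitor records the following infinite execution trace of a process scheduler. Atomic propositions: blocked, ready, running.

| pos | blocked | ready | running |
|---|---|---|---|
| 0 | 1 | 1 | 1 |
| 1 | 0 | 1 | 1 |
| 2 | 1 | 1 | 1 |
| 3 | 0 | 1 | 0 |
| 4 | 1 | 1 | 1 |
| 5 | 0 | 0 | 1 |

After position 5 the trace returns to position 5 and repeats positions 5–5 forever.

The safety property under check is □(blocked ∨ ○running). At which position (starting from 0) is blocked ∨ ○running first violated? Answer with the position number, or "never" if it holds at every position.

blocked ∨ ○running holds at every position 0..5, and those are all the positions the trace ever visits, so the invariant □(blocked ∨ ○running) is never violated.

never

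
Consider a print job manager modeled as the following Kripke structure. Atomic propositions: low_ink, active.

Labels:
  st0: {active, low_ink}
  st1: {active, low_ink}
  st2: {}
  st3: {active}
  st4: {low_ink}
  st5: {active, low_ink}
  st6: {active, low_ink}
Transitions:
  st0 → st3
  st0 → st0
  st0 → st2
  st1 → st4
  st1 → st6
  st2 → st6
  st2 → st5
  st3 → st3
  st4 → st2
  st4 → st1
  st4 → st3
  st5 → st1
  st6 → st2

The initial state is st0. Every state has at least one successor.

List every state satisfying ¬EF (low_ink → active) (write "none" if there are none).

none

States satisfying low_ink → active: {st0, st1, st2, st3, st5, st6}.
States satisfying EF (low_ink → active): {st0, st1, st2, st3, st4, st5, st6}.
States satisfying ¬EF (low_ink → active): ∅.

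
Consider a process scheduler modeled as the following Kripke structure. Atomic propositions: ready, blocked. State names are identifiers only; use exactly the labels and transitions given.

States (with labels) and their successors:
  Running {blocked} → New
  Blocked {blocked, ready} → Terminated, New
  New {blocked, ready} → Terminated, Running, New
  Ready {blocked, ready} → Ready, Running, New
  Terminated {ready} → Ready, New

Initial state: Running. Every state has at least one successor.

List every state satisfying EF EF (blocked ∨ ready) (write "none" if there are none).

{Running, Blocked, New, Ready, Terminated}

States satisfying EF (blocked ∨ ready): {Running, Blocked, New, Ready, Terminated}.
States satisfying EF EF (blocked ∨ ready): {Running, Blocked, New, Ready, Terminated}.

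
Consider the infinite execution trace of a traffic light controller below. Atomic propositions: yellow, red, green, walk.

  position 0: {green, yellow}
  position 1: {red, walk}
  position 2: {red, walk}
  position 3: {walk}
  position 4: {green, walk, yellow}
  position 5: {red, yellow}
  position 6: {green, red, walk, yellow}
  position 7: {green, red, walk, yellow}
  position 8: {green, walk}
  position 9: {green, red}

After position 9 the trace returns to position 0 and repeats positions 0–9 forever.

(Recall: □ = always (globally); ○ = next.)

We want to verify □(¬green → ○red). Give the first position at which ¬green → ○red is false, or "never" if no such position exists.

Check ¬green → ○red at each position in order: 0 ✓, 1 ✓.
At position 2 the labels are {red, walk} and the next position 3 has {walk}, so ¬green → ○red is false there. This is the first violation.

2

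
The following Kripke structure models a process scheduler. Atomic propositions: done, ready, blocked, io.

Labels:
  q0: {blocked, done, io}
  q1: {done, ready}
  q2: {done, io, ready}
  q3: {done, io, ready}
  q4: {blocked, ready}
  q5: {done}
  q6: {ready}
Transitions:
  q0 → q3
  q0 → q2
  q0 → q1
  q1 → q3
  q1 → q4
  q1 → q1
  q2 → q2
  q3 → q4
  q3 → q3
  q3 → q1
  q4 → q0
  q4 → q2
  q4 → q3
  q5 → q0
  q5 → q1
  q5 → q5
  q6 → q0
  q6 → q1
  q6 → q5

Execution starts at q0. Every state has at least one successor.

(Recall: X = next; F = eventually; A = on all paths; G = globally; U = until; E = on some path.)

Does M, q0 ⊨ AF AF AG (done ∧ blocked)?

No

States satisfying AF AG (done ∧ blocked): ∅.
States satisfying AF AF AG (done ∧ blocked): ∅.
There is a path from q0 along which AF AG (done ∧ blocked) never holds.
q0 ∉ Sat(AF AF AG (done ∧ blocked)).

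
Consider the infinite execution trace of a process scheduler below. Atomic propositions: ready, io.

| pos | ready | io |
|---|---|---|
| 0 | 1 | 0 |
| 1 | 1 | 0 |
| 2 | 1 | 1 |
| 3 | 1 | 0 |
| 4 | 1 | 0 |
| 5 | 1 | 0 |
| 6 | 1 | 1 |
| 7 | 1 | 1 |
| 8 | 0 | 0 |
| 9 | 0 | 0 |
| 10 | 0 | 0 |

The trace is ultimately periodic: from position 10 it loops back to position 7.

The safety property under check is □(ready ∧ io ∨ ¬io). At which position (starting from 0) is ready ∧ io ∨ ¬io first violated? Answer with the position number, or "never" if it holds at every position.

never

ready ∧ io ∨ ¬io holds at every position 0..10, and those are all the positions the trace ever visits, so the invariant □(ready ∧ io ∨ ¬io) is never violated.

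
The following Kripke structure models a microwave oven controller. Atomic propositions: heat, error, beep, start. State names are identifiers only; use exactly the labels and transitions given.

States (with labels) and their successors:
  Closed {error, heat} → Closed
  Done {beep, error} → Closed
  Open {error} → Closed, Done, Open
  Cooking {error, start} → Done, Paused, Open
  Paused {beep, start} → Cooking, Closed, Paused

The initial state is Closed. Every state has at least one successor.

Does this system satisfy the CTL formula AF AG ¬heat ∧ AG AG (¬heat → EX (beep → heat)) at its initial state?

States satisfying AG ¬heat: ∅.
States satisfying AF AG ¬heat: ∅.
States satisfying AG (¬heat → EX (beep → heat)): {Closed, Done, Open, Cooking, Paused}.
States satisfying AG AG (¬heat → EX (beep → heat)): {Closed, Done, Open, Cooking, Paused}.
States satisfying AF AG ¬heat ∧ AG AG (¬heat → EX (beep → heat)): ∅.
Closed ∉ Sat(AF AG ¬heat ∧ AG AG (¬heat → EX (beep → heat))).

No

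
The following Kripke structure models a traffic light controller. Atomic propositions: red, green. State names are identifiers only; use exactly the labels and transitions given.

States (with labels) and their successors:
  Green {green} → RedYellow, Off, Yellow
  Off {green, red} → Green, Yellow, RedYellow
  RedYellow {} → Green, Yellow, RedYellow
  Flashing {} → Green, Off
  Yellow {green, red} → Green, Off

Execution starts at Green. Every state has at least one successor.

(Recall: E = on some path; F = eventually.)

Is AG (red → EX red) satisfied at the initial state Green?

Satisfied

States satisfying red → EX red: {Green, Off, RedYellow, Flashing, Yellow}.
States satisfying AG (red → EX red): {Green, Off, RedYellow, Flashing, Yellow}.
Every state reachable from Green satisfies red → EX red.
Green ∈ Sat(AG (red → EX red)).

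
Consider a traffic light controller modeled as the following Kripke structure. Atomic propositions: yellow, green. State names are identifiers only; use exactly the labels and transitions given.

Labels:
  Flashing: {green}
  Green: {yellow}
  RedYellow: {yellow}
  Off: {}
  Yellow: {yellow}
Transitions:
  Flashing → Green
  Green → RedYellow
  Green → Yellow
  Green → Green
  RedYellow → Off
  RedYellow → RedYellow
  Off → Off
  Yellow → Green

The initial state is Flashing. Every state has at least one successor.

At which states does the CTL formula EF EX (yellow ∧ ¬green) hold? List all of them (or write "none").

{Flashing, Green, RedYellow, Yellow}

States satisfying EX (yellow ∧ ¬green): {Flashing, Green, RedYellow, Yellow}.
States satisfying EF EX (yellow ∧ ¬green): {Flashing, Green, RedYellow, Yellow}.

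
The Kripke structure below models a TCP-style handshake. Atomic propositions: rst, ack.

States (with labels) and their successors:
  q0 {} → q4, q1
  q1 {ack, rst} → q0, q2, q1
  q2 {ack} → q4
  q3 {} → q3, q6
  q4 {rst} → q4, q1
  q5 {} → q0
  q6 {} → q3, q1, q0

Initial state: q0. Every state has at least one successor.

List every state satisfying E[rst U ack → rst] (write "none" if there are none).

States satisfying rst: {q1, q4}.
States satisfying ack → rst: {q0, q1, q3, q4, q5, q6}.
States satisfying E[rst U ack → rst]: {q0, q1, q3, q4, q5, q6}.

{q0, q1, q3, q4, q5, q6}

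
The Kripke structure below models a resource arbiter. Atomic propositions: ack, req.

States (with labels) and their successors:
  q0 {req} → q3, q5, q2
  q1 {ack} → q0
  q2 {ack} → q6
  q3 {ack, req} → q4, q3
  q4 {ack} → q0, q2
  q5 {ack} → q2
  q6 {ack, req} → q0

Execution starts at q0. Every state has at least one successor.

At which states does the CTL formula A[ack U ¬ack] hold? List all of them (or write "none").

{q0, q1, q2, q4, q5, q6}

States satisfying ack: {q1, q2, q3, q4, q5, q6}.
States satisfying ¬ack: {q0}.
States satisfying A[ack U ¬ack]: {q0, q1, q2, q4, q5, q6}.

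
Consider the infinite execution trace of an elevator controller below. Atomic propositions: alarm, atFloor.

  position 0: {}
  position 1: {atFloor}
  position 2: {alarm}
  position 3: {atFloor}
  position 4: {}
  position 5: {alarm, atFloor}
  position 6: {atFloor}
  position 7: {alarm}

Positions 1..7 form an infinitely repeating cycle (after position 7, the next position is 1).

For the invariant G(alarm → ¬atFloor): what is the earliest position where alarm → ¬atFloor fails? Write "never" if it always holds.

5

Check alarm → ¬atFloor at each position in order: 0 ✓, 1 ✓, 2 ✓, 3 ✓, 4 ✓.
At position 5 the labels are {alarm, atFloor}, so alarm → ¬atFloor is false there. This is the first violation.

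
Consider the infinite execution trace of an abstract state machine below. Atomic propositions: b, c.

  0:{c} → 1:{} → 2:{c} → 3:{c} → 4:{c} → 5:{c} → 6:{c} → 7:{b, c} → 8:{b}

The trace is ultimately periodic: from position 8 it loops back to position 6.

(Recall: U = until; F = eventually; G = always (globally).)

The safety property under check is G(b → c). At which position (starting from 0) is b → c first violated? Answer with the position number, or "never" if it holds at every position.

Check b → c at each position in order: 0 ✓, 1 ✓, 2 ✓, 3 ✓, 4 ✓, 5 ✓, 6 ✓, 7 ✓.
At position 8 the labels are {b}, so b → c is false there. This is the first violation.

8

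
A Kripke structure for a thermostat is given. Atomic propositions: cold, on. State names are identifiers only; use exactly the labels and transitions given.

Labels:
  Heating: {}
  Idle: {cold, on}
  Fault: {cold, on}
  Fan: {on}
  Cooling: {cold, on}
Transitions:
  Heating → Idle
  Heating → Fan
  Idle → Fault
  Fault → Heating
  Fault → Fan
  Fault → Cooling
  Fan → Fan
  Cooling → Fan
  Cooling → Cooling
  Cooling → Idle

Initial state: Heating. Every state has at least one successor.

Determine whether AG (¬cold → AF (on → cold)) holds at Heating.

States satisfying ¬cold → AF (on → cold): {Heating, Idle, Fault, Cooling}.
States satisfying AG (¬cold → AF (on → cold)): ∅.
Fan is reachable from Heating and violates ¬cold → AF (on → cold), so AG fails at Heating.
Heating ∉ Sat(AG (¬cold → AF (on → cold))).

Violated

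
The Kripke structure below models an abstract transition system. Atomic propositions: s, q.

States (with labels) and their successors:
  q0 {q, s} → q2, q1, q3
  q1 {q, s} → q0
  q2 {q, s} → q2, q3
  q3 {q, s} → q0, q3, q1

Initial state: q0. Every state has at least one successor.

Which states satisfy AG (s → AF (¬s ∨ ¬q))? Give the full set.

States satisfying s → AF (¬s ∨ ¬q): ∅.
States satisfying AG (s → AF (¬s ∨ ¬q)): ∅.

none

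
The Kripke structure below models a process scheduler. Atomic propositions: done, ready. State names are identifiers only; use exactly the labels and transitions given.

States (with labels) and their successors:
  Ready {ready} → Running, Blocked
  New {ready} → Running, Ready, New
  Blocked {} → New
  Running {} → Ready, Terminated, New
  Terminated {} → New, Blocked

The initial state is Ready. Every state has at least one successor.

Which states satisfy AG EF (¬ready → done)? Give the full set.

States satisfying EF (¬ready → done): {Ready, New, Blocked, Running, Terminated}.
States satisfying AG EF (¬ready → done): {Ready, New, Blocked, Running, Terminated}.

{Ready, New, Blocked, Running, Terminated}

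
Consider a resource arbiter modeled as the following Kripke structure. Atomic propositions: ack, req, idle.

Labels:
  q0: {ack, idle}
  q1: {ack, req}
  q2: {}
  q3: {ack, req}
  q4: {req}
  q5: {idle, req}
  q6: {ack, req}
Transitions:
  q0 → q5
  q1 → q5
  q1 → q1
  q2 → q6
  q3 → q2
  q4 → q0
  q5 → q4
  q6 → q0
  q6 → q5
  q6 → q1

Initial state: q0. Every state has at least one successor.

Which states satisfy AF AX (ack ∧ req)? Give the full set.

{q2, q3}

States satisfying AX (ack ∧ req): {q2}.
States satisfying AF AX (ack ∧ req): {q2, q3}.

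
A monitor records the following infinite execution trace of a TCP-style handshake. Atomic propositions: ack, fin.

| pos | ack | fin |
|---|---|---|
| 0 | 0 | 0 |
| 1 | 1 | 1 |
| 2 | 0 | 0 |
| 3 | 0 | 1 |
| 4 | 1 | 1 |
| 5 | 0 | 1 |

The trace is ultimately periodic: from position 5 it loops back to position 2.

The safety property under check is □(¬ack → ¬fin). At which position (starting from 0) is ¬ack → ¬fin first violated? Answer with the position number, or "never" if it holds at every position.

3

Check ¬ack → ¬fin at each position in order: 0 ✓, 1 ✓, 2 ✓.
At position 3 the labels are {fin}, so ¬ack → ¬fin is false there. This is the first violation.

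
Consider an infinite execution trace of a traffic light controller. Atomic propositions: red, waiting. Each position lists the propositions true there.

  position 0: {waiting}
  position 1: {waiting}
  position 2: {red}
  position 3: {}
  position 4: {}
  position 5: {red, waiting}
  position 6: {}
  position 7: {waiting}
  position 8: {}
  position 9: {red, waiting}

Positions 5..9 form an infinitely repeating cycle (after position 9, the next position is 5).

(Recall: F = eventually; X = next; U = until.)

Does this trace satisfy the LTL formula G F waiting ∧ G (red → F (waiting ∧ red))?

F waiting holds at every position 0..9, and those are all positions ever visited, so G F waiting holds.
red → F (waiting ∧ red) holds at every position 0..9, and those are all positions ever visited, so G (red → F (waiting ∧ red)) holds.
Positions where red holds: 2, 5, 9.
Check F (waiting ∧ red) at each: 2→ok, 5→ok, 9→ok.
At position 0: G F waiting is true; G (red → F (waiting ∧ red)) is true; so G F waiting ∧ G (red → F (waiting ∧ red)) is true.

Holds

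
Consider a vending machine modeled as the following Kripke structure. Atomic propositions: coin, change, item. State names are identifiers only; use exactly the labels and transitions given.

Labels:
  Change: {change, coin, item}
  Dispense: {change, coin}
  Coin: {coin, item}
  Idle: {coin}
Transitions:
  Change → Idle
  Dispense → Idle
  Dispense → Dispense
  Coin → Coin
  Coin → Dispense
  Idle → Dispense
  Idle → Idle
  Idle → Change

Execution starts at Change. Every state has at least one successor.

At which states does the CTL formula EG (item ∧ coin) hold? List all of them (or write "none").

{Coin}

States satisfying item ∧ coin: {Change, Coin}.
States satisfying EG (item ∧ coin): {Coin}.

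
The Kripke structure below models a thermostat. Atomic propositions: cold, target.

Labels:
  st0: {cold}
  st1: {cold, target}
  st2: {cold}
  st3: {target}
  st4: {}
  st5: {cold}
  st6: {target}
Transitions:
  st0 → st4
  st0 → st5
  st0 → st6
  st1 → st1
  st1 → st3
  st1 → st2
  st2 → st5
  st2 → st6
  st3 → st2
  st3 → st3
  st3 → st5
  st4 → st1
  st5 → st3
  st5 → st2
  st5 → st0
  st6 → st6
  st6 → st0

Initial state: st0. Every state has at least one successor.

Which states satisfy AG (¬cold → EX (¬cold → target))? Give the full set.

{st0, st1, st2, st3, st4, st5, st6}

States satisfying ¬cold → EX (¬cold → target): {st0, st1, st2, st3, st4, st5, st6}.
States satisfying AG (¬cold → EX (¬cold → target)): {st0, st1, st2, st3, st4, st5, st6}.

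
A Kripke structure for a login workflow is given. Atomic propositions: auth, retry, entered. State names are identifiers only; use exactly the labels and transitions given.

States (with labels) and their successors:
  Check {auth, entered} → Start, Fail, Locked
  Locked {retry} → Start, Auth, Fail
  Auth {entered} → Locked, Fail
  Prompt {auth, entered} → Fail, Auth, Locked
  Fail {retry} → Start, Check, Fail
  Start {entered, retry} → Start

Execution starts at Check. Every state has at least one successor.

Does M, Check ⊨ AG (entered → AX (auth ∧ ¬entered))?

Violated

States satisfying entered → AX (auth ∧ ¬entered): {Locked, Fail}.
States satisfying AG (entered → AX (auth ∧ ¬entered)): ∅.
Auth is reachable from Check and violates entered → AX (auth ∧ ¬entered), so AG fails at Check.
Check ∉ Sat(AG (entered → AX (auth ∧ ¬entered))).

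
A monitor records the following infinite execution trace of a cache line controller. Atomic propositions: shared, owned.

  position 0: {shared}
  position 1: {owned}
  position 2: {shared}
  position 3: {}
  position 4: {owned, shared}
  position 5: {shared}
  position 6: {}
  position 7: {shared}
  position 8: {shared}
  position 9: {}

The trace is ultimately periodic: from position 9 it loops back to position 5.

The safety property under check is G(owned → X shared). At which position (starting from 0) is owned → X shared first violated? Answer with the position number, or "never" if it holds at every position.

never

owned → X shared holds at every position 0..9, and those are all the positions the trace ever visits, so the invariant G(owned → X shared) is never violated.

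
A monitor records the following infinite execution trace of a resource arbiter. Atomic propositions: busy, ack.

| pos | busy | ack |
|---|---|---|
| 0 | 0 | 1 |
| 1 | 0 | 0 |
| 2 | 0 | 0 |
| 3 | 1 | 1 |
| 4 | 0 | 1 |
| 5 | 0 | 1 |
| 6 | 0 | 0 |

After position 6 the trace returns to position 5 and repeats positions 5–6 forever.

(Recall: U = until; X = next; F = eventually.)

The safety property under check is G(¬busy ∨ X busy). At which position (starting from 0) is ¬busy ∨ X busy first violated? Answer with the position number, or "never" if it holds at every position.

Check ¬busy ∨ X busy at each position in order: 0 ✓, 1 ✓, 2 ✓.
At position 3 the labels are {ack, busy} and the next position 4 has {ack}, so ¬busy ∨ X busy is false there. This is the first violation.

3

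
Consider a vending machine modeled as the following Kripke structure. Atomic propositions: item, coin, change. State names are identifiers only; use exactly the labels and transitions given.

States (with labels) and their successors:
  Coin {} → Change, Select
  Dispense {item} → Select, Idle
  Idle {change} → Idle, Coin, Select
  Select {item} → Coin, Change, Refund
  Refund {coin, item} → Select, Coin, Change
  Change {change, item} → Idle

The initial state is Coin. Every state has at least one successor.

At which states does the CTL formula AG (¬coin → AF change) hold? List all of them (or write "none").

States satisfying ¬coin → AF change: {Idle, Refund, Change}.
States satisfying AG (¬coin → AF change): ∅.

none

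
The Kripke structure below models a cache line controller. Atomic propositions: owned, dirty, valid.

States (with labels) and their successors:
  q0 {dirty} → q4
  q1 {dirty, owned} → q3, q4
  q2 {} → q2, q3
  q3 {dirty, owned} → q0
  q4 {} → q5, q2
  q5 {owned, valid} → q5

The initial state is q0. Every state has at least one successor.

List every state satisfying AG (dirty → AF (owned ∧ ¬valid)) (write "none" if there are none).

{q5}

States satisfying dirty → AF (owned ∧ ¬valid): {q1, q2, q3, q4, q5}.
States satisfying AG (dirty → AF (owned ∧ ¬valid)): {q5}.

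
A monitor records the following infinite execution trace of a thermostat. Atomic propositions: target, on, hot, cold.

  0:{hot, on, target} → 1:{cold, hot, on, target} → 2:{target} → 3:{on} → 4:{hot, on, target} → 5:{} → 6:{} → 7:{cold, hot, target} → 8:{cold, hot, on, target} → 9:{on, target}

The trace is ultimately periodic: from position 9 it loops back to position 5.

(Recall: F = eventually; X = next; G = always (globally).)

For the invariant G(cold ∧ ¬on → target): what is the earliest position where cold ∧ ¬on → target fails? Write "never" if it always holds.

cold ∧ ¬on → target holds at every position 0..9, and those are all the positions the trace ever visits, so the invariant G(cold ∧ ¬on → target) is never violated.

never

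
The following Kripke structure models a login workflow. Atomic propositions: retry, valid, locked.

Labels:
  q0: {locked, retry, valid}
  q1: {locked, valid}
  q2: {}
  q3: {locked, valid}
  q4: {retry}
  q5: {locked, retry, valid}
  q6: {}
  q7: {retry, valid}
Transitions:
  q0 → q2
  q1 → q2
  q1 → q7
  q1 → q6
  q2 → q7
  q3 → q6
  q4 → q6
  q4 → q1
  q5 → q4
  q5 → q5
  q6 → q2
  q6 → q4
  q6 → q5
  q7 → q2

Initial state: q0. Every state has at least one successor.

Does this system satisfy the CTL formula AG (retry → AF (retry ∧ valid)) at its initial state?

Yes

States satisfying retry → AF (retry ∧ valid): {q0, q1, q2, q3, q5, q6, q7}.
States satisfying AG (retry → AF (retry ∧ valid)): {q0, q2, q7}.
Every state reachable from q0 satisfies retry → AF (retry ∧ valid).
q0 ∈ Sat(AG (retry → AF (retry ∧ valid))).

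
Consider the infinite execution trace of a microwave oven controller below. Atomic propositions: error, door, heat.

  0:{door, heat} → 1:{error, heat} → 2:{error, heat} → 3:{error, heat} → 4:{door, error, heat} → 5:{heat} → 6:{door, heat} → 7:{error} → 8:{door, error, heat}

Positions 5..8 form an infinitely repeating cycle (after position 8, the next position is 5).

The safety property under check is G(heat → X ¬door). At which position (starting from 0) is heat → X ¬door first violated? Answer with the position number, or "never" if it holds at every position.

Check heat → X ¬door at each position in order: 0 ✓, 1 ✓, 2 ✓.
At position 3 the labels are {error, heat} and the next position 4 has {door, error, heat}, so heat → X ¬door is false there. This is the first violation.

3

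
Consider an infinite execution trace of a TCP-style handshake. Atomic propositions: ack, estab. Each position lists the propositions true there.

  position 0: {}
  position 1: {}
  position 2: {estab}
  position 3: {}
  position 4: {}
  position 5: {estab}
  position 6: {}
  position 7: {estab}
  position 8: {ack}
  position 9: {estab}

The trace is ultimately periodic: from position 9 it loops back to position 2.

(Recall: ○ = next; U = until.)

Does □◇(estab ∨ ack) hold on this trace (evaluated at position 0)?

Yes

◇(estab ∨ ack) holds at every position 0..9, and those are all positions ever visited, so □◇(estab ∨ ack) holds.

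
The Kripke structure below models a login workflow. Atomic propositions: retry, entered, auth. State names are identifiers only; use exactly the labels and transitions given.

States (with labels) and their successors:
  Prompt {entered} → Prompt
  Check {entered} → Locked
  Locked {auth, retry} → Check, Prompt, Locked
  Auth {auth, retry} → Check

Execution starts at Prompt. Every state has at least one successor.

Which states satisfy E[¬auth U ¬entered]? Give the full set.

{Check, Locked, Auth}

States satisfying ¬auth: {Prompt, Check}.
States satisfying ¬entered: {Locked, Auth}.
States satisfying E[¬auth U ¬entered]: {Check, Locked, Auth}.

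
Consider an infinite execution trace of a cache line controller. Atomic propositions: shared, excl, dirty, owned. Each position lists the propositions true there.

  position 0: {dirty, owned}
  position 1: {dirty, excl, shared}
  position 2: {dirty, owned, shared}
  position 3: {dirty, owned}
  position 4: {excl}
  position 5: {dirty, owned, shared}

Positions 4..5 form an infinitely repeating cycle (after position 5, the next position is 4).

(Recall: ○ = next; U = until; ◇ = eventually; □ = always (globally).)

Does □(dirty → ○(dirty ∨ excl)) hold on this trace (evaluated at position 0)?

Holds

dirty → ○(dirty ∨ excl) holds at every position 0..5, and those are all positions ever visited, so □(dirty → ○(dirty ∨ excl)) holds.
Positions where dirty holds: 0, 1, 2, 3, 5.
Check ○(dirty ∨ excl) at each: 0→ok, 1→ok, 2→ok, 3→ok, 5→ok.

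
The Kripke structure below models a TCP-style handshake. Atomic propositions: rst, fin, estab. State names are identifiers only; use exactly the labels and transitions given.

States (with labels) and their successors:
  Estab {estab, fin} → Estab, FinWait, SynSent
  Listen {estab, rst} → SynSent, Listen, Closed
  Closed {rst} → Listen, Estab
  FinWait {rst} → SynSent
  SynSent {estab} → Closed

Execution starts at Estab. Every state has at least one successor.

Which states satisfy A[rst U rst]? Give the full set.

{Listen, Closed, FinWait}

States satisfying rst: {Listen, Closed, FinWait}.
States satisfying A[rst U rst]: {Listen, Closed, FinWait}.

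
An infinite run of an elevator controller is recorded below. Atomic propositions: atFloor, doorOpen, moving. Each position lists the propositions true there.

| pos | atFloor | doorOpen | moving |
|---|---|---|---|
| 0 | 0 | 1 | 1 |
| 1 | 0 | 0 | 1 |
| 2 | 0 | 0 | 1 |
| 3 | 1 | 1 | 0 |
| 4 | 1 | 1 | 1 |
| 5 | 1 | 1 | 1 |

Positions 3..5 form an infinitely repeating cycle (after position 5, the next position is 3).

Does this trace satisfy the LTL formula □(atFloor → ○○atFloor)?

Yes

atFloor → ○○atFloor holds at every position 0..5, and those are all positions ever visited, so □(atFloor → ○○atFloor) holds.
Positions where atFloor holds: 3, 4, 5.
Check ○○atFloor at each: 3→ok, 4→ok, 5→ok.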